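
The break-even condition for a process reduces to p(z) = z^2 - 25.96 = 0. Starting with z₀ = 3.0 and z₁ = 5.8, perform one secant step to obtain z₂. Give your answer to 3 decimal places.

4.927

p(3.0) = -16.96000, p(5.8) = 7.68000
z₂ = 5.80000 − 7.68000·(5.80000 − 3.00000) / (7.68000 − (-16.96000)) = 5.80000 − (21.50400)/(24.64000) = 4.92727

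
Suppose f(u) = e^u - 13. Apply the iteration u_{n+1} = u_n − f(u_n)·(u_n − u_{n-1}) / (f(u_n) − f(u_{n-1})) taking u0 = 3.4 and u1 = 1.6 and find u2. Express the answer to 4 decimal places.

2.1791

f(3.4) = 16.964100, f(1.6) = -8.046968
u2 = 1.600000 − (-8.046968)·(1.600000 − 3.400000) / (-8.046968 − 16.964100) = 1.600000 − (14.484542)/(-25.011068) = 2.179125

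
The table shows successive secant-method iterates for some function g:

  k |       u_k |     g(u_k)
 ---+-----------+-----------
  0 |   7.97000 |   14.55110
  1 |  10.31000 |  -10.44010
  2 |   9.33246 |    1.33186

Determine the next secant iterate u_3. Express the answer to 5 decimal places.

u_3 = 9.33246 − 1.33186·(9.33246 − 10.31000) / (1.33186 − (-10.44010))
   = 9.33246 − (-1.3019464)/(11.7719600) = 9.4430573

9.44306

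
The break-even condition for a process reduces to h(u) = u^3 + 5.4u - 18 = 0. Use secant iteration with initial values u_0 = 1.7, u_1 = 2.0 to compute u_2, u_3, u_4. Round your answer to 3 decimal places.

h(1.7) = -3.90700, h(2.0) = 0.80000
u_2 = 2.00000 − 0.80000·(2.00000 − 1.70000) / (0.80000 − (-3.90700)) = 2.00000 − (0.24000)/(4.70700) = 1.94901
h(1.94901) = -0.07172
u_3 = 1.94901 − (-0.07172)·(1.94901 − 2.00000) / (-0.07172 − 0.80000) = 1.94901 − (0.00366)/(-0.87172) = 1.95321
h(1.95321) = -0.00116
u_4 = 1.95321 − (-0.00116)·(1.95321 − 1.94901) / (-0.00116 − (-0.07172)) = 1.95321 − (0.00000)/(0.07056) = 1.95328

1.949, 1.953, 1.953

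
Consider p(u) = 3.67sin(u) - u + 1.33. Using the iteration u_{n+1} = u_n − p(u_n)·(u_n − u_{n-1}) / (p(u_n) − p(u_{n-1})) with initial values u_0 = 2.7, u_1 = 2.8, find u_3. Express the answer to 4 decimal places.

2.7456

p(2.7) = 0.198484, p(2.8) = -0.240593
u_2 = 2.800000 − (-0.240593)·(2.800000 − 2.700000) / (-0.240593 − 0.198484) = 2.800000 − (-0.024059)/(-0.439078) = 2.745205
p(2.745205) = 0.001741
u_3 = 2.745205 − 0.001741·(2.745205 − 2.800000) / (0.001741 − (-0.240593)) = 2.745205 − (-0.000095)/(0.242335) = 2.745598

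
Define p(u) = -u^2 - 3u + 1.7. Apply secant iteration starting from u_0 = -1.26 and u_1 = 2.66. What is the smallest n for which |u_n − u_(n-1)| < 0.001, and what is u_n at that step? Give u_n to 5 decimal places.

n = 7, u_n = 0.48746

p(-1.26) = 3.8924000, p(2.66) = -13.3556000
u_2 = 2.6600000 − (-13.3556000)·(3.9200000)/(-17.2480000) = -0.3753636;  |Δ| = 3.0353636
p(-0.3753636) = 2.6851930
u_3 = -0.3753636 − 2.6851930·(-3.0353636)/(16.0407930) = 0.1327495;  |Δ| = 0.5081131
p(0.1327495) = 1.2841291
u_4 = 0.1327495 − 1.2841291·(0.5081131)/(-1.4010639) = 0.5984548;  |Δ| = 0.4657053
p(0.5984548) = -0.4535124
u_5 = 0.5984548 − (-0.4535124)·(0.4657053)/(-1.7376415) = 0.4769089;  |Δ| = 0.1215458
p(0.4769089) = 0.0418311
u_6 = 0.4769089 − 0.0418311·(-0.1215458)/(0.4953435) = 0.4871733;  |Δ| = 0.0102644
p(0.4871733) = 0.0011422
u_7 = 0.4871733 − 0.0011422·(0.0102644)/(-0.0406889) = 0.4874615;  |Δ| = 0.0002881
|u_7 − u_6| = 0.0002881 < 0.001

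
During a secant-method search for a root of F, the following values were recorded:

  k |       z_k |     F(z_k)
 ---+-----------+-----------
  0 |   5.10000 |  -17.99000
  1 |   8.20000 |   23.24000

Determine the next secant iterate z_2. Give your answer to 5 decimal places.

z_2 = 8.20000 − 23.24000·(8.20000 − 5.10000) / (23.24000 − (-17.99000))
   = 8.20000 − (72.0440000)/(41.2300000) = 6.4526316

6.45263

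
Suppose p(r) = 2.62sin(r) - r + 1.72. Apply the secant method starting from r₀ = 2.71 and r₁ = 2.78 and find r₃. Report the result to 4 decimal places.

2.7412

p(2.71) = 0.105993, p(2.78) = -0.133137
r₂ = 2.780000 − (-0.133137)·(2.780000 − 2.710000) / (-0.133137 − 0.105993) = 2.780000 − (-0.009320)/(-0.239130) = 2.741027
p(2.741027) = 0.000614
r₃ = 2.741027 − 0.000614·(2.741027 − 2.780000) / (0.000614 − (-0.133137)) = 2.741027 − (-0.000024)/(0.133751) = 2.741206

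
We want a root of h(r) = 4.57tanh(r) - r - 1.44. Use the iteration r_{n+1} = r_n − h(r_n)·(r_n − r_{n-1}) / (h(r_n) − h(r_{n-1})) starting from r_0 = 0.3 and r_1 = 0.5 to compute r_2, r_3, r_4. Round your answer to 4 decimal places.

h(0.3) = -0.408701, h(0.5) = 0.171875
r_2 = 0.500000 − 0.171875·(0.500000 − 0.300000) / (0.171875 − (-0.408701)) = 0.500000 − (0.034375)/(0.580577) = 0.440791
h(0.440791) = 0.012561
r_3 = 0.440791 − 0.012561·(0.440791 − 0.500000) / (0.012561 − 0.171875) = 0.440791 − (-0.000744)/(-0.159315) = 0.436123
h(0.436123) = -0.000477
r_4 = 0.436123 − (-0.000477)·(0.436123 − 0.440791) / (-0.000477 − 0.012561) = 0.436123 − (0.000002)/(-0.013038) = 0.436294

0.4408, 0.4361, 0.4363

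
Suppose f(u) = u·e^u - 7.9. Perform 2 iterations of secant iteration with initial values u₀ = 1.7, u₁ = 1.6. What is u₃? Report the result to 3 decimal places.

1.598

f(1.7) = 1.40571, f(1.6) = 0.02485
u₂ = 1.60000 − 0.02485·(1.60000 − 1.70000) / (0.02485 − 1.40571) = 1.60000 − (-0.00249)/(-1.38086) = 1.59820
f(1.59820) = 0.00170
u₃ = 1.59820 − 0.00170·(1.59820 − 1.60000) / (0.00170 − 0.02485) = 1.59820 − (0.00000)/(-0.02315) = 1.59807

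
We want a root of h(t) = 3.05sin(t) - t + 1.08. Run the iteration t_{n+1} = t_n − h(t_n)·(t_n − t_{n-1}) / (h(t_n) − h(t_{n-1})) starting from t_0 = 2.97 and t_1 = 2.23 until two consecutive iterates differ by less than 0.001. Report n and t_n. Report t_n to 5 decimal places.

h(2.97) = -1.3692069, h(2.23) = 1.2609647
t_2 = 2.2300000 − 1.2609647·(-0.7400000)/(2.6301716) = 2.5847730;  |Δ| = 0.3547730
h(2.5847730) = 0.1071183
t_3 = 2.5847730 − 0.1071183·(0.3547730)/(-1.1538464) = 2.6177087;  |Δ| = 0.0329357
h(2.6177087) = -0.0119553
t_4 = 2.6177087 − (-0.0119553)·(0.0329357)/(-0.1190736) = 2.6144018;  |Δ| = 0.0033068
h(2.6144018) = 0.0000763
t_5 = 2.6144018 − 0.0000763·(-0.0033068)/(0.0120316) = 2.6144228;  |Δ| = 0.0000210
|t_5 − t_4| = 0.0000210 < 0.001

n = 5, t_n = 2.61442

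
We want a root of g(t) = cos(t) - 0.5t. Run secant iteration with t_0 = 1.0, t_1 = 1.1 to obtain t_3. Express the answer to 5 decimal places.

g(1.0) = 0.0403023, g(1.1) = -0.0964039
t_2 = 1.1000000 − (-0.0964039)·(1.1000000 − 1.0000000) / (-0.0964039 − 0.0403023) = 1.1000000 − (-0.0096404)/(-0.1367062) = 1.0294810
g(1.0294810) = 0.0005233
t_3 = 1.0294810 − 0.0005233·(1.0294810 − 1.1000000) / (0.0005233 − (-0.0964039)) = 1.0294810 − (-0.0000369)/(0.0969271) = 1.0298617

1.02986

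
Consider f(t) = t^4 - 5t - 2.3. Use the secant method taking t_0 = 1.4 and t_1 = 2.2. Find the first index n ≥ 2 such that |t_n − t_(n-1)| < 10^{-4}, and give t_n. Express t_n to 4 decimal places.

f(1.4) = -5.458400, f(2.2) = 10.125600
t_2 = 2.200000 − 10.125600·(0.800000)/(15.584000) = 1.680205;  |Δ| = 0.519795
f(1.680205) = -2.731190
t_3 = 1.680205 − (-2.731190)·(-0.519795)/(-12.856790) = 1.790626;  |Δ| = 0.110421
f(1.790626) = -0.972501
t_4 = 1.790626 − (-0.972501)·(0.110421)/(1.758689) = 1.851686;  |Δ| = 0.061059
f(1.851686) = 0.197826
t_5 = 1.851686 − 0.197826·(0.061059)/(1.170326) = 1.841364;  |Δ| = 0.010321
f(1.841364) = -0.010499
t_6 = 1.841364 − (-0.010499)·(-0.010321)/(-0.208324) = 1.841885;  |Δ| = 0.000520
f(1.841885) = -0.000104
t_7 = 1.841885 − (-0.000104)·(0.000520)/(0.010395) = 1.841890;  |Δ| = 0.000005
|t_7 − t_6| = 0.000005 < 10^{-4}

n = 7, t_n = 1.8419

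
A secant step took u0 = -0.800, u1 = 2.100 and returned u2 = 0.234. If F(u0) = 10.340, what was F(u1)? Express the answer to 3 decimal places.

-18.660

The secant line through (-0.800, 10.340) and (2.100, F(u1)) crosses zero at u2 = 0.234.
So (-0.800, 10.340), (2.100, F(u1)), (0.234, 0) are collinear:
F(u1) = 10.340 · (2.100 − 0.234) / (-0.800 − 0.234) = 10.340 · (1.86600)/(-1.03400) = -18.66000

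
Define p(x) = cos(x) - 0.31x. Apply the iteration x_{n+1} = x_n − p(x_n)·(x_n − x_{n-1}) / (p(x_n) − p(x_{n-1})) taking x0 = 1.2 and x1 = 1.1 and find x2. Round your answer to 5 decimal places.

p(1.2) = -0.0096422, p(1.1) = 0.1125961
x2 = 1.1000000 − 0.1125961·(1.1000000 − 1.2000000) / (0.1125961 − (-0.0096422)) = 1.1000000 − (-0.0112596)/(0.1222384) = 1.1921119

1.19211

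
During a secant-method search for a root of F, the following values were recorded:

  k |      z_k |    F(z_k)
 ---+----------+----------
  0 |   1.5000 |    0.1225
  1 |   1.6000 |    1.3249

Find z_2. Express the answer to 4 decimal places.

1.4898

z_2 = 1.6000 − 1.3249·(1.6000 − 1.5000) / (1.3249 − 0.1225)
   = 1.6000 − (0.132490)/(1.202400) = 1.489812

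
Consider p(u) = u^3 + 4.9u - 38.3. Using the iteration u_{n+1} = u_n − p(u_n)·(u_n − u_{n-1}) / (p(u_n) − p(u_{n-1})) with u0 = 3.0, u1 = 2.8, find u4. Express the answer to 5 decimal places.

2.89005

p(3.0) = 3.4000000, p(2.8) = -2.6280000
u2 = 2.8000000 − (-2.6280000)·(2.8000000 − 3.0000000) / (-2.6280000 − 3.4000000) = 2.8000000 − (0.5256000)/(-6.0280000) = 2.8871931
p(2.8871931) = -0.0854471
u3 = 2.8871931 − (-0.0854471)·(2.8871931 − 2.8000000) / (-0.0854471 − (-2.6280000)) = 2.8871931 − (-0.0074504)/(2.5425529) = 2.8901234
p(2.8901234) = 0.0022652
u4 = 2.8901234 − 0.0022652·(2.8901234 − 2.8871931) / (0.0022652 − (-0.0854471)) = 2.8901234 − (0.0000066)/(0.0877122) = 2.8900477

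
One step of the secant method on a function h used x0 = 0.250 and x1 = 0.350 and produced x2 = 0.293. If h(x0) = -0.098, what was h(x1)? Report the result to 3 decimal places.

0.130

The secant line through (0.250, -0.098) and (0.350, h(x1)) crosses zero at x2 = 0.293.
So (0.250, -0.098), (0.350, h(x1)), (0.293, 0) are collinear:
h(x1) = -0.098 · (0.350 − 0.293) / (0.250 − 0.293) = -0.098 · (0.05700)/(-0.04300) = 0.12991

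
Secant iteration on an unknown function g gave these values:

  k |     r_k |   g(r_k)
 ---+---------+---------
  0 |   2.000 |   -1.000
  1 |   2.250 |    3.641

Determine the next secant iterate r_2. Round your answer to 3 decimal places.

2.054

r_2 = 2.250 − 3.641·(2.250 − 2.000) / (3.641 − (-1.000))
   = 2.250 − (0.91025)/(4.64100) = 2.05387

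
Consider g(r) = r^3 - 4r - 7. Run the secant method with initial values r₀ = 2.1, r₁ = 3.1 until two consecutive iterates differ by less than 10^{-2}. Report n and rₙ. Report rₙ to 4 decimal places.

n = 5, rₙ = 2.5891

g(2.1) = -6.139000, g(3.1) = 10.391000
r₂ = 3.100000 − 10.391000·(1.000000)/(16.530000) = 2.471385;  |Δ| = 0.628615
g(2.471385) = -1.790948
r₃ = 2.471385 − (-1.790948)·(-0.628615)/(-12.181948) = 2.563802;  |Δ| = 0.092417
g(2.563802) = -0.403128
r₄ = 2.563802 − (-0.403128)·(0.092417)/(1.387820) = 2.590647;  |Δ| = 0.026845
g(2.590647) = 0.024415
r₅ = 2.590647 − 0.024415·(0.026845)/(0.427543) = 2.589114;  |Δ| = 0.001533
|r₅ − r₄| = 0.001533 < 10^{-2}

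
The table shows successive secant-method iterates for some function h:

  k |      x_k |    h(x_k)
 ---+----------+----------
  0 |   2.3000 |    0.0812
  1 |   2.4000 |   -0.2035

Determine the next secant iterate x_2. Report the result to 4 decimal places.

x_2 = 2.4000 − (-0.2035)·(2.4000 − 2.3000) / (-0.2035 − 0.0812)
   = 2.4000 − (-0.020350)/(-0.284700) = 2.328521

2.3285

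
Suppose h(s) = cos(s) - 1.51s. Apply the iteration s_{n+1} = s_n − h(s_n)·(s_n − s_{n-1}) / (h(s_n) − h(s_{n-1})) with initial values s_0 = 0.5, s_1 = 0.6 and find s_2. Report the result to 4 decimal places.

h(0.5) = 0.122583, h(0.6) = -0.080664
s_2 = 0.600000 − (-0.080664)·(0.600000 − 0.500000) / (-0.080664 − 0.122583) = 0.600000 − (-0.008066)/(-0.203247) = 0.560312

0.5603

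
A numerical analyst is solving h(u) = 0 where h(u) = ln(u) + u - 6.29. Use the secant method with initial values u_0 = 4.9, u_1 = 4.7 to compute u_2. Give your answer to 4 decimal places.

4.7351

h(4.9) = 0.199235, h(4.7) = -0.042437
u_2 = 4.700000 − (-0.042437)·(4.700000 − 4.900000) / (-0.042437 − 0.199235) = 4.700000 − (0.008487)/(-0.241673) = 4.735120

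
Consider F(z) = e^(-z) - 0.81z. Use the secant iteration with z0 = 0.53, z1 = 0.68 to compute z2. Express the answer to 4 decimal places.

F(0.53) = 0.159305, F(0.68) = -0.044183
z2 = 0.680000 − (-0.044183)·(0.680000 − 0.530000) / (-0.044183 − 0.159305) = 0.680000 − (-0.006627)/(-0.203488) = 0.647431

0.6474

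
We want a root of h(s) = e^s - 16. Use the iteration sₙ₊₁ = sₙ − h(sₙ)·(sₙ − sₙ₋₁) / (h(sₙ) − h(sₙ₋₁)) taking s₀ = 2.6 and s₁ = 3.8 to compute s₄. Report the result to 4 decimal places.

2.7738

h(2.6) = -2.536262, h(3.8) = 28.701184
s₂ = 3.800000 − 28.701184·(3.800000 − 2.600000) / (28.701184 − (-2.536262)) = 3.800000 − (34.441421)/(31.237446) = 2.697432
h(2.697432) = -1.158436
s₃ = 2.697432 − (-1.158436)·(2.697432 − 3.800000) / (-1.158436 − 28.701184) = 2.697432 − (1.277255)/(-29.859621) = 2.740207
h(2.740207) = -0.509810
s₄ = 2.740207 − (-0.509810)·(2.740207 − 2.697432) / (-0.509810 − (-1.158436)) = 2.740207 − (-0.021807)/(0.648627) = 2.773828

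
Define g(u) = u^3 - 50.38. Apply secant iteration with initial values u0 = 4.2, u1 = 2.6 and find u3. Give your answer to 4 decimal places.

3.7556

g(4.2) = 23.708000, g(2.6) = -32.804000
u2 = 2.600000 − (-32.804000)·(2.600000 − 4.200000) / (-32.804000 − 23.708000) = 2.600000 − (52.486400)/(-56.512000) = 3.528766
g(3.528766) = -6.439153
u3 = 3.528766 − (-6.439153)·(3.528766 − 2.600000) / (-6.439153 − (-32.804000)) = 3.528766 − (-5.980464)/(26.364847) = 3.755600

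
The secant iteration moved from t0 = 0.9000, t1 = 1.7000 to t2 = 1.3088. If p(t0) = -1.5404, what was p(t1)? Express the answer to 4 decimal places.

1.4741

The secant line through (0.9000, -1.5404) and (1.7000, p(t1)) crosses zero at t2 = 1.3088.
So (0.9000, -1.5404), (1.7000, p(t1)), (1.3088, 0) are collinear:
p(t1) = -1.5404 · (1.7000 − 1.3088) / (0.9000 − 1.3088) = -1.5404 · (0.391200)/(-0.408800) = 1.474081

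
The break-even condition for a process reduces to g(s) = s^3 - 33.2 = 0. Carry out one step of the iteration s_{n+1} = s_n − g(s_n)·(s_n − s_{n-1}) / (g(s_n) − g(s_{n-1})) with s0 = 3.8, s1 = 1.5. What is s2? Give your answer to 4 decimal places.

g(3.8) = 21.672000, g(1.5) = -29.825000
s2 = 1.500000 − (-29.825000)·(1.500000 − 3.800000) / (-29.825000 − 21.672000) = 1.500000 − (68.597500)/(-51.497000) = 2.832068

2.8321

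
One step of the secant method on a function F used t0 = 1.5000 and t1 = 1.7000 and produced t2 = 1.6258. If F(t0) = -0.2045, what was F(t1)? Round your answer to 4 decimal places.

The secant line through (1.5000, -0.2045) and (1.7000, F(t1)) crosses zero at t2 = 1.6258.
So (1.5000, -0.2045), (1.7000, F(t1)), (1.6258, 0) are collinear:
F(t1) = -0.2045 · (1.7000 − 1.6258) / (1.5000 − 1.6258) = -0.2045 · (0.074200)/(-0.125800) = 0.120619

0.1206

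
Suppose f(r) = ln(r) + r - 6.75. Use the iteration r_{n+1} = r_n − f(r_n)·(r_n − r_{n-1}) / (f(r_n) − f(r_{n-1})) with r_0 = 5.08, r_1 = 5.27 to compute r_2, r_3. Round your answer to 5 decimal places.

f(5.08) = -0.0446887, f(5.27) = 0.1820304
r_2 = 5.2700000 − 0.1820304·(5.2700000 − 5.0800000) / (0.1820304 − (-0.0446887)) = 5.2700000 − (0.0345858)/(0.2267191) = 5.1174510
f(5.1174510) = 0.0001075
r_3 = 5.1174510 − 0.0001075·(5.1174510 − 5.2700000) / (0.0001075 − 0.1820304) = 5.1174510 − (-0.0000164)/(-0.1819229) = 5.1173609

5.11745, 5.11736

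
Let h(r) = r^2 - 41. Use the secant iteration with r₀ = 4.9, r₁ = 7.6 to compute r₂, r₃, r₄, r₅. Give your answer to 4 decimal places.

h(4.9) = -16.990000, h(7.6) = 16.760000
r₂ = 7.600000 − 16.760000·(7.600000 − 4.900000) / (16.760000 − (-16.990000)) = 7.600000 − (45.252000)/(33.750000) = 6.259200
h(6.259200) = -1.822415
r₃ = 6.259200 − (-1.822415)·(6.259200 − 7.600000) / (-1.822415 − 16.760000) = 6.259200 − (2.443495)/(-18.582415) = 6.390695
h(6.390695) = -0.159018
r₄ = 6.390695 − (-0.159018)·(6.390695 − 6.259200) / (-0.159018 − (-1.822415)) = 6.390695 − (-0.020910)/(1.663398) = 6.403266
h(6.403266) = 0.001811
r₅ = 6.403266 − 0.001811·(6.403266 − 6.390695) / (0.001811 − (-0.159018)) = 6.403266 − (0.000023)/(0.160829) = 6.403124

6.2592, 6.3907, 6.4033, 6.4031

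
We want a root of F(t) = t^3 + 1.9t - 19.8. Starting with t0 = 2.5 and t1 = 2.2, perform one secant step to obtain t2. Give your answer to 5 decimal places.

F(2.5) = 0.5750000, F(2.2) = -4.9720000
t2 = 2.2000000 − (-4.9720000)·(2.2000000 − 2.5000000) / (-4.9720000 − 0.5750000) = 2.2000000 − (1.4916000)/(-5.5470000) = 2.4689021

2.46890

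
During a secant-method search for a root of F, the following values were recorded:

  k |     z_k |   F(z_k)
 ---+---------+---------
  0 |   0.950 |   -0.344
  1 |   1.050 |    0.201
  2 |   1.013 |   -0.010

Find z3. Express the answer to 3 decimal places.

1.015

z3 = 1.013 − (-0.010)·(1.013 − 1.050) / (-0.010 − 0.201)
   = 1.013 − (0.00037)/(-0.21100) = 1.01475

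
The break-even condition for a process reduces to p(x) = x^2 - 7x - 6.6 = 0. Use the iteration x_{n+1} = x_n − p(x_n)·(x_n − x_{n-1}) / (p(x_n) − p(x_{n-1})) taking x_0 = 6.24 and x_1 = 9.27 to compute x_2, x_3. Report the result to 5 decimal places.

p(6.24) = -11.3424000, p(9.27) = 14.4429000
x_2 = 9.2700000 − 14.4429000·(9.2700000 − 6.2400000) / (14.4429000 − (-11.3424000)) = 9.2700000 − (43.7619870)/(25.7853000) = 7.5728320
p(7.5728320) = -2.2620398
x_3 = 7.5728320 − (-2.2620398)·(7.5728320 − 9.2700000) / (-2.2620398 − 14.4429000) = 7.5728320 − (3.8390617)/(-16.7049398) = 7.8026479

7.57283, 7.80265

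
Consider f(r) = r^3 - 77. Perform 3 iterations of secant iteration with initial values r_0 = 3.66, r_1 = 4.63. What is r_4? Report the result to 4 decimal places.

4.2544

f(3.66) = -27.972104, f(4.63) = 22.252847
r_2 = 4.630000 − 22.252847·(4.630000 − 3.660000) / (22.252847 − (-27.972104)) = 4.630000 − (21.585262)/(50.224951) = 4.200228
f(4.200228) = -2.899917
r_3 = 4.200228 − (-2.899917)·(4.200228 − 4.630000) / (-2.899917 − 22.252847) = 4.200228 − (1.246302)/(-25.152764) = 4.249778
f(4.249778) = -0.246424
r_4 = 4.249778 − (-0.246424)·(4.249778 − 4.200228) / (-0.246424 − (-2.899917)) = 4.249778 − (-0.012210)/(2.653493) = 4.254379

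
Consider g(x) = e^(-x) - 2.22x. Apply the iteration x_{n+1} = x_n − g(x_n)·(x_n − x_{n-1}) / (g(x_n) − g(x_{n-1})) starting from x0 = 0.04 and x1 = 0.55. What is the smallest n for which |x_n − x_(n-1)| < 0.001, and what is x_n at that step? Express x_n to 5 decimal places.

g(0.04) = 0.8719894, g(0.55) = -0.6440502
x2 = 0.5500000 − (-0.6440502)·(0.5100000)/(-1.5160396) = 0.3333397;  |Δ| = 0.2166603
g(0.3333397) = -0.0234874
x3 = 0.3333397 − (-0.0234874)·(-0.2166603)/(0.6205628) = 0.3251394;  |Δ| = 0.0082003
g(0.3251394) = 0.0006171
x4 = 0.3251394 − 0.0006171·(-0.0082003)/(0.0241045) = 0.3253494;  |Δ| = 0.0002099
|x4 − x3| = 0.0002099 < 0.001

n = 4, x_n = 0.32535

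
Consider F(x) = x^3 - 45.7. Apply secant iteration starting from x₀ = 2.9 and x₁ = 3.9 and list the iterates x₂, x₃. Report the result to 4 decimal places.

3.5101, 3.5696

F(2.9) = -21.311000, F(3.9) = 13.619000
x₂ = 3.900000 − 13.619000·(3.900000 − 2.900000) / (13.619000 − (-21.311000)) = 3.900000 − (13.619000)/(34.930000) = 3.510106
F(3.510106) = -2.452534
x₃ = 3.510106 − (-2.452534)·(3.510106 − 3.900000) / (-2.452534 − 13.619000) = 3.510106 − (0.956228)/(-16.071534) = 3.569604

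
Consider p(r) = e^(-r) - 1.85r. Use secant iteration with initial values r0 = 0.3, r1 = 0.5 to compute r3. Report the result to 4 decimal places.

p(0.3) = 0.185818, p(0.5) = -0.318469
r2 = 0.500000 − (-0.318469)·(0.500000 − 0.300000) / (-0.318469 − 0.185818) = 0.500000 − (-0.063694)/(-0.504288) = 0.373695
p(0.373695) = -0.003150
r3 = 0.373695 − (-0.003150)·(0.373695 − 0.500000) / (-0.003150 − (-0.318469)) = 0.373695 − (0.000398)/(0.315319) = 0.372434

0.3724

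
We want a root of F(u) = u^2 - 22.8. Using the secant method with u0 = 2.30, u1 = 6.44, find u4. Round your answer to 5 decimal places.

F(2.30) = -17.5100000, F(6.44) = 18.6736000
u2 = 6.4400000 − 18.6736000·(6.4400000 − 2.3000000) / (18.6736000 − (-17.5100000)) = 6.4400000 − (77.3087040)/(36.1836000) = 4.3034325
F(4.3034325) = -4.2804688
u3 = 4.3034325 − (-4.2804688)·(4.3034325 − 6.4400000) / (-4.2804688 − 18.6736000) = 4.3034325 − (9.1455105)/(-22.9540688) = 4.7018590
F(4.7018590) = -0.6925215
u4 = 4.7018590 − (-0.6925215)·(4.7018590 − 4.3034325) / (-0.6925215 − (-4.2804688)) = 4.7018590 − (-0.2759190)/(3.5879473) = 4.7787607

4.77876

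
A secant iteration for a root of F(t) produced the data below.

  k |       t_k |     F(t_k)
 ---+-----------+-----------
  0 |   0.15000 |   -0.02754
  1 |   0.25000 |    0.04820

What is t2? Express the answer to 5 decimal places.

0.18636

t2 = 0.25000 − 0.04820·(0.25000 − 0.15000) / (0.04820 − (-0.02754))
   = 0.25000 − (0.0048200)/(0.0757400) = 0.1863612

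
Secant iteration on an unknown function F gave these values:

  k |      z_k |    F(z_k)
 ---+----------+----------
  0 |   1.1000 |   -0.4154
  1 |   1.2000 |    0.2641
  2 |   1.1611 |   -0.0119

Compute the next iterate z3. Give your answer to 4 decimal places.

1.1628

z3 = 1.1611 − (-0.0119)·(1.1611 − 1.2000) / (-0.0119 − 0.2641)
   = 1.1611 − (0.000463)/(-0.276000) = 1.162777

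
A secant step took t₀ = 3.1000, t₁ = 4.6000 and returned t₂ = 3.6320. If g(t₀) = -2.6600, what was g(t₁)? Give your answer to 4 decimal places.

The secant line through (3.1000, -2.6600) and (4.6000, g(t₁)) crosses zero at t₂ = 3.6320.
So (3.1000, -2.6600), (4.6000, g(t₁)), (3.6320, 0) are collinear:
g(t₁) = -2.6600 · (4.6000 − 3.6320) / (3.1000 − 3.6320) = -2.6600 · (0.968000)/(-0.532000) = 4.840000

4.8400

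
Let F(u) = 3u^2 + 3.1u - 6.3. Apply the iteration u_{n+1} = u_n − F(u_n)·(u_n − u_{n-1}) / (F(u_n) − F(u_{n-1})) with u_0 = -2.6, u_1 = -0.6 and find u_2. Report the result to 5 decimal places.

F(-2.6) = 5.9200000, F(-0.6) = -7.0800000
u_2 = -0.6000000 − (-7.0800000)·(-0.6000000 − (-2.6000000)) / (-7.0800000 − 5.9200000) = -0.6000000 − (-14.1600000)/(-13.0000000) = -1.6892308

-1.68923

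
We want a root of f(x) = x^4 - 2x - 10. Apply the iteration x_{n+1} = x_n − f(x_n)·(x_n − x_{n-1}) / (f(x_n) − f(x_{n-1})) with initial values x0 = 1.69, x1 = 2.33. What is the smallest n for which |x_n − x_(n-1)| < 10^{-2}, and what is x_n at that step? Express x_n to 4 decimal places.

f(1.69) = -5.222693, f(2.33) = 14.812955
x2 = 2.330000 − 14.812955·(0.640000)/(20.035648) = 1.856829;  |Δ| = 0.473171
f(1.856829) = -1.826241
x3 = 1.856829 − (-1.826241)·(-0.473171)/(-16.639197) = 1.908762;  |Δ| = 0.051933
f(1.908762) = -0.543364
x4 = 1.908762 − (-0.543364)·(0.051933)/(1.282877) = 1.930758;  |Δ| = 0.021996
f(1.930758) = 0.035180
x5 = 1.930758 − 0.035180·(0.021996)/(0.578545) = 1.929421;  |Δ| = 0.001338
|x5 − x4| = 0.001338 < 10^{-2}

n = 5, x_n = 1.9294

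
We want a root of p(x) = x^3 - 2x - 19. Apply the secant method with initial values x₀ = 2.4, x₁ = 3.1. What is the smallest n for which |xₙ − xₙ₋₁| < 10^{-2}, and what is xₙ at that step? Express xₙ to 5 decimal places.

n = 4, xₙ = 2.91761

p(2.4) = -9.9760000, p(3.1) = 4.5910000
x₂ = 3.1000000 − 4.5910000·(0.7000000)/(14.5670000) = 2.8793849;  |Δ| = 0.2206151
p(2.8793849) = -0.8861999
x₃ = 2.8793849 − (-0.8861999)·(-0.2206151)/(-5.4771999) = 2.9150800;  |Δ| = 0.0356951
p(2.9150800) = -0.0587100
x₄ = 2.9150800 − (-0.0587100)·(0.0356951)/(0.8274899) = 2.9176125;  |Δ| = 0.0025325
|x₄ − x₃| = 0.0025325 < 10^{-2}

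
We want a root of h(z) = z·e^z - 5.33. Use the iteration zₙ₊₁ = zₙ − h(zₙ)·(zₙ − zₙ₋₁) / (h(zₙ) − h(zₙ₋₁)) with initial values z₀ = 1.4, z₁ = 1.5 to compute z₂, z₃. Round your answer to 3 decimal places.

h(1.4) = 0.34728, h(1.5) = 1.39253
z₂ = 1.50000 − 1.39253·(1.50000 − 1.40000) / (1.39253 − 0.34728) = 1.50000 − (0.13925)/(1.04525) = 1.36678
h(1.36678) = 0.03143
z₃ = 1.36678 − 0.03143·(1.36678 − 1.50000) / (0.03143 − 1.39253) = 1.36678 − (-0.00419)/(-1.36111) = 1.36370

1.367, 1.364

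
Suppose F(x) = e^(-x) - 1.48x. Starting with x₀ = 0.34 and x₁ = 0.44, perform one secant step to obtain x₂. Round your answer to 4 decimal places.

F(0.34) = 0.208570, F(0.44) = -0.007164
x₂ = 0.440000 − (-0.007164)·(0.440000 − 0.340000) / (-0.007164 − 0.208570) = 0.440000 − (-0.000716)/(-0.215734) = 0.436679

0.4367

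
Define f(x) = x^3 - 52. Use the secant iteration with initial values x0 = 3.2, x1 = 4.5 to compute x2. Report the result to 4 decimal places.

f(3.2) = -19.232000, f(4.5) = 39.125000
x2 = 4.500000 − 39.125000·(4.500000 − 3.200000) / (39.125000 − (-19.232000)) = 4.500000 − (50.862500)/(58.357000) = 3.628425

3.6284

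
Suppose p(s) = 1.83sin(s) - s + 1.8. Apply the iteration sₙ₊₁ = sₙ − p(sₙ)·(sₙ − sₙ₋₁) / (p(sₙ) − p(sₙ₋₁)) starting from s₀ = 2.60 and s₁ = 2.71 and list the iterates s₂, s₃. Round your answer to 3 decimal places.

p(2.60) = 0.14337, p(2.71) = -0.14448
s₂ = 2.71000 − (-0.14448)·(2.71000 − 2.60000) / (-0.14448 − 0.14337) = 2.71000 − (-0.01589)/(-0.28785) = 2.65479
p(2.65479) = 0.00129
s₃ = 2.65479 − 0.00129·(2.65479 − 2.71000) / (0.00129 − (-0.14448)) = 2.65479 − (-0.00007)/(0.14577) = 2.65528

2.655, 2.655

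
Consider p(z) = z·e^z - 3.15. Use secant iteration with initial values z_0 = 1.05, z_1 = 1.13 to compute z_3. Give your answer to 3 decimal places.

1.075

p(1.05) = -0.14947, p(1.13) = 0.34809
z_2 = 1.13000 − 0.34809·(1.13000 − 1.05000) / (0.34809 − (-0.14947)) = 1.13000 − (0.02785)/(0.49756) = 1.07403
p(1.07403) = -0.00614
z_3 = 1.07403 − (-0.00614)·(1.07403 − 1.13000) / (-0.00614 − 0.34809) = 1.07403 − (0.00034)/(-0.35423) = 1.07500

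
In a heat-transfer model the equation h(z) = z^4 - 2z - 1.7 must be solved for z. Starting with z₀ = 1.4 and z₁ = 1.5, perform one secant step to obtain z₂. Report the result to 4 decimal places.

1.4645

h(1.4) = -0.658400, h(1.5) = 0.362500
z₂ = 1.500000 − 0.362500·(1.500000 − 1.400000) / (0.362500 − (-0.658400)) = 1.500000 − (0.036250)/(1.020900) = 1.464492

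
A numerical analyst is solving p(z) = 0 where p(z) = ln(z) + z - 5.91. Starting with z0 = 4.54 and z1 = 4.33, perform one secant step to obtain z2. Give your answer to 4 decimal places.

p(4.54) = 0.142927, p(4.33) = -0.114432
z2 = 4.330000 − (-0.114432)·(4.330000 − 4.540000) / (-0.114432 − 0.142927) = 4.330000 − (0.024031)/(-0.257359) = 4.423375

4.4234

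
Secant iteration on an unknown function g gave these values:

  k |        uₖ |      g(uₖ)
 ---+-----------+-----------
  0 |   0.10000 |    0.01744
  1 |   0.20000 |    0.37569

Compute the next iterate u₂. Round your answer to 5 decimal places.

0.09513

u₂ = 0.20000 − 0.37569·(0.20000 − 0.10000) / (0.37569 − 0.01744)
   = 0.20000 − (0.0375690)/(0.3582500) = 0.0951319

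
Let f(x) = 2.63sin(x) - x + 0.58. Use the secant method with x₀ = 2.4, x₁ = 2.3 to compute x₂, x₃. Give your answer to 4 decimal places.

2.3847, 2.3851

f(2.4) = -0.043532, f(2.3) = 0.241205
x₂ = 2.300000 − 0.241205·(2.300000 − 2.400000) / (0.241205 − (-0.043532)) = 2.300000 − (-0.024120)/(0.284737) = 2.384712
f(2.384712) = 0.001197
x₃ = 2.384712 − 0.001197·(2.384712 − 2.300000) / (0.001197 − 0.241205) = 2.384712 − (0.000101)/(-0.240007) = 2.385134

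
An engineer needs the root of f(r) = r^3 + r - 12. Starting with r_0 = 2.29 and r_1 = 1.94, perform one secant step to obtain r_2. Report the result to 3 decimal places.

2.131

f(2.29) = 2.29899, f(1.94) = -2.75862
r_2 = 1.94000 − (-2.75862)·(1.94000 − 2.29000) / (-2.75862 − 2.29899) = 1.94000 − (0.96552)/(-5.05760) = 2.13090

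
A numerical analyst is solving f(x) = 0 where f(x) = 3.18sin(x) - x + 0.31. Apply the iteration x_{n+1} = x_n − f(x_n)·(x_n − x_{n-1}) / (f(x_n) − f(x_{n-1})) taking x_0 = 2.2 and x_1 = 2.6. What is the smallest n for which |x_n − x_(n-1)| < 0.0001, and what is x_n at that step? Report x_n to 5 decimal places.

f(2.2) = 0.6810186, f(2.6) = -0.6507056
x_2 = 2.6000000 − (-0.6507056)·(0.4000000)/(-1.3317242) = 2.4045524;  |Δ| = 0.1954476
f(2.4045524) = 0.0427232
x_3 = 2.4045524 − 0.0427232·(-0.1954476)/(0.6934288) = 2.4165943;  |Δ| = 0.0120418
f(2.4165943) = 0.0021726
x_4 = 2.4165943 − 0.0021726·(0.0120418)/(-0.0405506) = 2.4172394;  |Δ| = 0.0006452
f(2.4172394) = -0.0000087
x_5 = 2.4172394 − (-0.0000087)·(0.0006452)/(-0.0021813) = 2.4172369;  |Δ| = 0.0000026
|x_5 − x_4| = 0.0000026 < 0.0001

n = 5, x_n = 2.41724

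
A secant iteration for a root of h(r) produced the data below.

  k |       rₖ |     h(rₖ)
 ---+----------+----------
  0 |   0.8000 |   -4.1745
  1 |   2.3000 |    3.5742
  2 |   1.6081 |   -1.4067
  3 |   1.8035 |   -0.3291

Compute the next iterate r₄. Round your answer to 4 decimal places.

1.8632

r₄ = 1.8035 − (-0.3291)·(1.8035 − 1.6081) / (-0.3291 − (-1.4067))
   = 1.8035 − (-0.064306)/(1.077600) = 1.863175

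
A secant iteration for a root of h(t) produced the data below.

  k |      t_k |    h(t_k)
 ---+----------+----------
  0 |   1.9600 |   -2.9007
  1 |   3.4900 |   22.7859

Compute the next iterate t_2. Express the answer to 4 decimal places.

t_2 = 3.4900 − 22.7859·(3.4900 − 1.9600) / (22.7859 − (-2.9007))
   = 3.4900 − (34.862427)/(25.686600) = 2.132778

2.1328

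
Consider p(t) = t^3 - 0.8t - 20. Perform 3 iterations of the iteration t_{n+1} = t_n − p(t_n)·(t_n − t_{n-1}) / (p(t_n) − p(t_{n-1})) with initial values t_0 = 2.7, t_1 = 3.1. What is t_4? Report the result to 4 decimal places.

p(2.7) = -2.477000, p(3.1) = 7.311000
t_2 = 3.100000 − 7.311000·(3.100000 − 2.700000) / (7.311000 − (-2.477000)) = 3.100000 − (2.924400)/(9.788000) = 2.801226
p(2.801226) = -0.260133
t_3 = 2.801226 − (-0.260133)·(2.801226 − 3.100000) / (-0.260133 − 7.311000) = 2.801226 − (0.077721)/(-7.571133) = 2.811491
p(2.811491) = -0.025804
t_4 = 2.811491 − (-0.025804)·(2.811491 − 2.801226) / (-0.025804 − (-0.260133)) = 2.811491 − (-0.000265)/(0.234329) = 2.812622

2.8126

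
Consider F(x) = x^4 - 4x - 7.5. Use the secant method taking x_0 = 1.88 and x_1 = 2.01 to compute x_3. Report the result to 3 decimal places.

1.982

F(1.88) = -2.52802, F(2.01) = 0.78241
x_2 = 2.01000 − 0.78241·(2.01000 − 1.88000) / (0.78241 − (-2.52802)) = 2.01000 − (0.10171)/(3.31042) = 1.97927
F(1.97927) = -0.07006
x_3 = 1.97927 − (-0.07006)·(1.97927 − 2.01000) / (-0.07006 − 0.78241) = 1.97927 − (0.00215)/(-0.85247) = 1.98180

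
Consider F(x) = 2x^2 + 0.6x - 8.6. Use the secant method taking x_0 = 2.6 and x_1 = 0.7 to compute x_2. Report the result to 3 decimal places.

F(2.6) = 6.48000, F(0.7) = -7.20000
x_2 = 0.70000 − (-7.20000)·(0.70000 − 2.60000) / (-7.20000 − 6.48000) = 0.70000 − (13.68000)/(-13.68000) = 1.70000

1.700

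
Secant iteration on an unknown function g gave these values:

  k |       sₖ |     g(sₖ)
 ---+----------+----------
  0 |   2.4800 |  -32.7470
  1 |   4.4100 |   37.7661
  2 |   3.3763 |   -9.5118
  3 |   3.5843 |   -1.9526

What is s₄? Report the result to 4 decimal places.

s₄ = 3.5843 − (-1.9526)·(3.5843 − 3.3763) / (-1.9526 − (-9.5118))
   = 3.5843 − (-0.406141)/(7.559200) = 3.638028

3.6380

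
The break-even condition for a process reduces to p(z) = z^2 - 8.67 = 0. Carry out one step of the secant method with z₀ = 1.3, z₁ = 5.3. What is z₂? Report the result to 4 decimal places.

2.3576

p(1.3) = -6.980000, p(5.3) = 19.420000
z₂ = 5.300000 − 19.420000·(5.300000 − 1.300000) / (19.420000 − (-6.980000)) = 5.300000 − (77.680000)/(26.400000) = 2.357576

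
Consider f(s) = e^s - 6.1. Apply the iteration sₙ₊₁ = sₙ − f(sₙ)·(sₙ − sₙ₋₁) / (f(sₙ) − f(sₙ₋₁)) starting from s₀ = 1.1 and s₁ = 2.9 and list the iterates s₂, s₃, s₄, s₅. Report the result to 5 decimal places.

1.46734, 1.64981, 1.83768, 1.80591

f(1.1) = -3.0958340, f(2.9) = 12.0741454
s₂ = 2.9000000 − 12.0741454·(2.9000000 − 1.1000000) / (12.0741454 − (-3.0958340)) = 2.9000000 − (21.7334617)/(15.1699793) = 1.4673374
f(1.4673374) = -1.7623296
s₃ = 1.4673374 − (-1.7623296)·(1.4673374 − 2.9000000) / (-1.7623296 − 12.0741454) = 1.4673374 − (2.5248237)/(-13.8364750) = 1.6498134
f(1.6498134) = -0.8939919
s₄ = 1.6498134 − (-0.8939919)·(1.6498134 − 1.4673374) / (-0.8939919 − (-1.7623296)) = 1.6498134 − (-0.1631320)/(0.8683377) = 1.8376804
f(1.8376804) = 0.1819496
s₅ = 1.8376804 − 0.1819496·(1.8376804 − 1.6498134) / (0.1819496 − (-0.8939919)) = 1.8376804 − (0.0341823)/(1.0759415) = 1.8059107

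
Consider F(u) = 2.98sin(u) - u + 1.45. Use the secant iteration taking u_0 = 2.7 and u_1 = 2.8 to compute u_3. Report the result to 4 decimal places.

F(2.7) = 0.023592, F(2.8) = -0.351735
u_2 = 2.800000 − (-0.351735)·(2.800000 − 2.700000) / (-0.351735 − 0.023592) = 2.800000 − (-0.035174)/(-0.375327) = 2.706286
F(2.706286) = 0.000347
u_3 = 2.706286 − 0.000347·(2.706286 − 2.800000) / (0.000347 − (-0.351735)) = 2.706286 − (-0.000032)/(0.352082) = 2.706378

2.7064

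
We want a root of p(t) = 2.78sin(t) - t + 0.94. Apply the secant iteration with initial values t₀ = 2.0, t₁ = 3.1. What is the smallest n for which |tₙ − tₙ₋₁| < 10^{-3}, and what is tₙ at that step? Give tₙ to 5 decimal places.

n = 5, tₙ = 2.53189

p(2.0) = 1.4678468, p(3.1) = -2.0444058
t₂ = 3.1000000 − (-2.0444058)·(1.1000000)/(-3.5122526) = 2.4597140;  |Δ| = 0.6402860
p(2.4597140) = 0.2323887
t₃ = 2.4597140 − 0.2323887·(-0.6402860)/(2.2767944) = 2.5250669;  |Δ| = 0.0653529
p(2.5250669) = 0.0223404
t₄ = 2.5250669 − 0.0223404·(0.0653529)/(-0.2100483) = 2.5320177;  |Δ| = 0.0069508
p(2.5320177) = -0.0004149
t₅ = 2.5320177 − (-0.0004149)·(0.0069508)/(-0.0227552) = 2.5318910;  |Δ| = 0.0001267
|t₅ − t₄| = 0.0001267 < 10^{-3}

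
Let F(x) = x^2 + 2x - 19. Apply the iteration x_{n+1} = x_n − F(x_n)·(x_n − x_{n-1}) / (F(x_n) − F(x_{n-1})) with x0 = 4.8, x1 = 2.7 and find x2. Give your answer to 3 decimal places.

3.364

F(4.8) = 13.64000, F(2.7) = -6.31000
x2 = 2.70000 − (-6.31000)·(2.70000 − 4.80000) / (-6.31000 − 13.64000) = 2.70000 − (13.25100)/(-19.95000) = 3.36421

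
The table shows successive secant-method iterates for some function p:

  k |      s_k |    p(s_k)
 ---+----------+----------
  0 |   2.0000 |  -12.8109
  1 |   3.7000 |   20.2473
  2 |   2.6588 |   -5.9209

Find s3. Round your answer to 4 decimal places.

s3 = 2.6588 − (-5.9209)·(2.6588 − 3.7000) / (-5.9209 − 20.2473)
   = 2.6588 − (6.164841)/(-26.168200) = 2.894385

2.8944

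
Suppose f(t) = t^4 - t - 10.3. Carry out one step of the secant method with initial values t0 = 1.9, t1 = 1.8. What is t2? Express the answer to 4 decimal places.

f(1.9) = 0.832100, f(1.8) = -1.602400
t2 = 1.800000 − (-1.602400)·(1.800000 − 1.900000) / (-1.602400 − 0.832100) = 1.800000 − (0.160240)/(-2.434500) = 1.865820

1.8658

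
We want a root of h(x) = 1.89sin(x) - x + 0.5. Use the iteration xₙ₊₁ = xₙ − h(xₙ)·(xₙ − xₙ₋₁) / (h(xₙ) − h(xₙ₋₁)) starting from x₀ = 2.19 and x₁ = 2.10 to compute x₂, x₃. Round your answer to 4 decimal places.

h(2.19) = -0.150896, h(2.10) = 0.031466
x₂ = 2.100000 − 0.031466·(2.100000 − 2.190000) / (0.031466 − (-0.150896)) = 2.100000 − (-0.002832)/(0.182361) = 2.115529
h(2.115529) = 0.000923
x₃ = 2.115529 − 0.000923·(2.115529 − 2.100000) / (0.000923 − 0.031466) = 2.115529 − (0.000014)/(-0.030542) = 2.115999

2.1155, 2.1160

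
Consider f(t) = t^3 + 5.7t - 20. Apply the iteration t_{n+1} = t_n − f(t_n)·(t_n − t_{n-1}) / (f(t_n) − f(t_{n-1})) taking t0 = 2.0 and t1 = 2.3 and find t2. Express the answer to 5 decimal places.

f(2.0) = -0.6000000, f(2.3) = 5.2770000
t2 = 2.3000000 − 5.2770000·(2.3000000 − 2.0000000) / (5.2770000 − (-0.6000000)) = 2.3000000 − (1.5831000)/(5.8770000) = 2.0306279

2.03063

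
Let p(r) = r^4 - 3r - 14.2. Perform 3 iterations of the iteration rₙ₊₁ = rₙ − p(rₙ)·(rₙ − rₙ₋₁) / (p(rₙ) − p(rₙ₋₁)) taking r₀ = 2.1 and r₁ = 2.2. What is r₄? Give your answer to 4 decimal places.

p(2.1) = -1.051900, p(2.2) = 2.625600
r₂ = 2.200000 − 2.625600·(2.200000 − 2.100000) / (2.625600 − (-1.051900)) = 2.200000 − (0.262560)/(3.677500) = 2.128604
p(2.128604) = -0.056271
r₃ = 2.128604 − (-0.056271)·(2.128604 − 2.200000) / (-0.056271 − 2.625600) = 2.128604 − (0.004018)/(-2.681871) = 2.130102
p(2.130102) = -0.002912
r₄ = 2.130102 − (-0.002912)·(2.130102 − 2.128604) / (-0.002912 − (-0.056271)) = 2.130102 − (-0.000004)/(0.053358) = 2.130183

2.1302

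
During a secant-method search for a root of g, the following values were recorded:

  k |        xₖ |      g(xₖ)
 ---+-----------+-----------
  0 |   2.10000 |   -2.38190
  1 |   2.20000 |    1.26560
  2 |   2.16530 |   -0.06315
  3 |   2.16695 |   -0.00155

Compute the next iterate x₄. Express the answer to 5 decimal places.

x₄ = 2.16695 − (-0.00155)·(2.16695 − 2.16530) / (-0.00155 − (-0.06315))
   = 2.16695 − (-0.0000026)/(0.0616000) = 2.1669915

2.16699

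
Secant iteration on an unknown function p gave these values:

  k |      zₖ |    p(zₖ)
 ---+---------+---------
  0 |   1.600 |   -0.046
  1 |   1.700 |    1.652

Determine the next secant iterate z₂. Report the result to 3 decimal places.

1.603

z₂ = 1.700 − 1.652·(1.700 − 1.600) / (1.652 − (-0.046))
   = 1.700 − (0.16520)/(1.69800) = 1.60271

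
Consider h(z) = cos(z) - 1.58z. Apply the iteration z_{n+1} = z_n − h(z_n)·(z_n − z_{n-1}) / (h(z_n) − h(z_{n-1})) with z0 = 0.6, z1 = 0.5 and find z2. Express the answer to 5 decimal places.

h(0.6) = -0.1226644, h(0.5) = 0.0875826
z2 = 0.5000000 − 0.0875826·(0.5000000 − 0.6000000) / (0.0875826 − (-0.1226644)) = 0.5000000 − (-0.0087583)/(0.2102469) = 0.5416570

0.54166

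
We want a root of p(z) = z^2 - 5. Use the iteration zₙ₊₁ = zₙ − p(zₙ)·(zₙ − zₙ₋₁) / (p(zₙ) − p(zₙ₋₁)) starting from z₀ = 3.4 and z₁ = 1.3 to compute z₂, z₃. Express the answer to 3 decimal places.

2.004, 2.302

p(3.4) = 6.56000, p(1.3) = -3.31000
z₂ = 1.30000 − (-3.31000)·(1.30000 − 3.40000) / (-3.31000 − 6.56000) = 1.30000 − (6.95100)/(-9.87000) = 2.00426
p(2.00426) = -0.98296
z₃ = 2.00426 − (-0.98296)·(2.00426 − 1.30000) / (-0.98296 − (-3.31000)) = 2.00426 − (-0.69226)/(2.32704) = 2.30174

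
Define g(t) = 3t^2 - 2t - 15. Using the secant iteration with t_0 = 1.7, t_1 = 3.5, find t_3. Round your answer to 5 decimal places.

g(1.7) = -9.7300000, g(3.5) = 14.7500000
t_2 = 3.5000000 − 14.7500000·(3.5000000 − 1.7000000) / (14.7500000 − (-9.7300000)) = 3.5000000 − (26.5500000)/(24.4800000) = 2.4154412
g(2.4154412) = -2.3278141
t_3 = 2.4154412 − (-2.3278141)·(2.4154412 − 3.5000000) / (-2.3278141 − 14.7500000) = 2.4154412 − (2.5246513)/(-17.0778141) = 2.5632734

2.56327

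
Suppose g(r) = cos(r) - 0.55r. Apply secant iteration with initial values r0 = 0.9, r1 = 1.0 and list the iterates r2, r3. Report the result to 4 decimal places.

g(0.9) = 0.126610, g(1.0) = -0.009698
r2 = 1.000000 − (-0.009698)·(1.000000 − 0.900000) / (-0.009698 − 0.126610) = 1.000000 − (-0.000970)/(-0.136308) = 0.992885
g(0.992885) = 0.000188
r3 = 0.992885 − 0.000188·(0.992885 − 1.000000) / (0.000188 − (-0.009698)) = 0.992885 − (-0.000001)/(0.009886) = 0.993021

0.9929, 0.9930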